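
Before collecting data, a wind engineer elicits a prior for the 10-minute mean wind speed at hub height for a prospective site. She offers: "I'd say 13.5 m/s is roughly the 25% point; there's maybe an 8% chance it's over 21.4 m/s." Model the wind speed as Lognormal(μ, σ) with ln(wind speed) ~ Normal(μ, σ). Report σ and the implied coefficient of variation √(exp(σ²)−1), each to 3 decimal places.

σ ≈ 0.222, CV ≈ 0.224

If T ~ Lognormal(μ,σ) then ln T ~ Normal(μ,σ), so the p-quantile of ln T is μ + z_p·σ.
ln(13.5) = 2.603 and ln(21.4) = 3.063; z_{0.25} = -0.6745, z_{0.92} = 1.405.
σ = (3.063 − 2.603)/(1.405 − (-0.6745)) = 0.222.
μ = 2.603 − (-0.6745)·0.222 = 2.752.
CV = √(exp(σ²)−1) = √(exp(0.0491)−1) = 0.224.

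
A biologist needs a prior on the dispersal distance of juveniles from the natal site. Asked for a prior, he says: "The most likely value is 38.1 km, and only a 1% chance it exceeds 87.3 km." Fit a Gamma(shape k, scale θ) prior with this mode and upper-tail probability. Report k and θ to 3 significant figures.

Gamma(k,θ) with k>1 has mode (k−1)θ, so θ = 38.1/(k−1).
Need P(X < 87.3) = 0.99 with θ tied to k this way. Start at k = 2, θ = 38.1: P(X<87.3) ≈ 0.667.
Too low — raise k to concentrate. Iterating converges to k ≈ 7.95.
Then θ = 38.1/(7.95−1) ≈ 5.48.

k ≈ 7.95, θ ≈ 5.48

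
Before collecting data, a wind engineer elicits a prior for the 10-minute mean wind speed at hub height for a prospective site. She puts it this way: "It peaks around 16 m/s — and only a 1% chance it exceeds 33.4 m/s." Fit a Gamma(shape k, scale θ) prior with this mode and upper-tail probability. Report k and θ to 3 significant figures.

k ≈ 9.99, θ ≈ 1.78

Gamma(k,θ) with k>1 has mode (k−1)θ, so θ = 16/(k−1).
Need P(X < 33.4) = 0.99 with θ tied to k this way. Start at k = 2, θ = 16: P(X<33.4) ≈ 0.617.
Too low — raise k to concentrate. Iterating converges to k ≈ 9.99.
Then θ = 16/(9.99−1) ≈ 1.78.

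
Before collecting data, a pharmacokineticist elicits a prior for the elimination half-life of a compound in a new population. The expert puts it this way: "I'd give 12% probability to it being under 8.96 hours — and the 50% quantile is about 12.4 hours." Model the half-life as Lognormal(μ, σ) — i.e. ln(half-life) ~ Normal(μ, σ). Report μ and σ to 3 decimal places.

μ ≈ 2.518, σ ≈ 0.277

If T ~ Lognormal(μ,σ) then ln T ~ Normal(μ,σ), so the p-quantile of ln T is μ + z_p·σ.
ln(8.96) = 2.193 and ln(12.4) = 2.518; z_{0.12} = -1.175, z_{0.5} = 0.
σ = (2.518 − 2.193)/(0 − (-1.175)) = 0.277.
μ = 2.193 − (-1.175)·0.277 = 2.518.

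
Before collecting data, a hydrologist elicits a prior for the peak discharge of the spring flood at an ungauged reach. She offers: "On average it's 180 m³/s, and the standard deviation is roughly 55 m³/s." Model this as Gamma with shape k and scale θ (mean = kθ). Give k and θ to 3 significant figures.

k ≈ 10.7, θ ≈ 16.8

For Gamma(k, scale θ): mean = kθ, variance = kθ², so CV = 1/√k.
CV = SD/mean = 55/180 = 0.3056, hence k = 1/CV² = 10.7.
Then θ = mean/k = 180/10.7 = 16.8.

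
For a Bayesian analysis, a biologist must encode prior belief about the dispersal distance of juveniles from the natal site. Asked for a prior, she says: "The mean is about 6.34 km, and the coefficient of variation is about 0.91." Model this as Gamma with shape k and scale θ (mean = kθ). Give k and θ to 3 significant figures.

For Gamma(k, scale θ): mean = kθ, variance = kθ², so CV = 1/√k.
CV = 0.91, hence k = 1/CV² = 1.21.
Then θ = mean/k = 6.34/1.21 = 5.25.

k ≈ 1.21, θ ≈ 5.25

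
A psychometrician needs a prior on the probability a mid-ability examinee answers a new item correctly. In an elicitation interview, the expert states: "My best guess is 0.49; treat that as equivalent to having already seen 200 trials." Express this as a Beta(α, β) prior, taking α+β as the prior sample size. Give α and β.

α = 98, β = 102

Under the effective-sample-size interpretation, Beta(α, β) has prior mean α/(α+β) and prior sample size α+β.
So α+β = 200 and α/(α+β) = 0.49, giving α = 0.49·200 = 98 and β = 200 − 98 = 102.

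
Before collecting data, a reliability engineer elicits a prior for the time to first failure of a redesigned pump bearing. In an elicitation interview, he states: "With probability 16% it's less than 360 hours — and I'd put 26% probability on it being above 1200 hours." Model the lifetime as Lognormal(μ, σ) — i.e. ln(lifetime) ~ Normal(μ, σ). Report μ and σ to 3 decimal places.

If T ~ Lognormal(μ,σ) then ln T ~ Normal(μ,σ), so the p-quantile of ln T is μ + z_p·σ.
ln(360) = 5.886 and ln(1200) = 7.09; z_{0.16} = -0.9945, z_{0.74} = 0.6433.
σ = (7.09 − 5.886)/(0.6433 − (-0.9945)) = 0.735.
μ = 5.886 − (-0.9945)·0.735 = 6.617.

μ ≈ 6.617, σ ≈ 0.735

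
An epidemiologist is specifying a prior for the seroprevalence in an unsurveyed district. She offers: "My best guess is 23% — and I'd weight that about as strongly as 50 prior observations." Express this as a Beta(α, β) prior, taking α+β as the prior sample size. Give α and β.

α = 11.5, β = 38.5

Under the effective-sample-size interpretation, Beta(α, β) has prior mean α/(α+β) and prior sample size α+β.
So α+β = 50 and α/(α+β) = 0.23, giving α = 0.23·50 = 11.5 and β = 50 − 11.5 = 38.5.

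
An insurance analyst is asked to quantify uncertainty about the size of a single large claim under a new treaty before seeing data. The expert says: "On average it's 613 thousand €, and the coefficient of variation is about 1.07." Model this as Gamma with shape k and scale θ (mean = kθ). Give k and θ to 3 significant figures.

For Gamma(k, scale θ): mean = kθ, variance = kθ², so CV = 1/√k.
CV = 1.07, hence k = 1/CV² = 0.873.
Then θ = mean/k = 613/0.873 = 702.

k ≈ 0.873, θ ≈ 702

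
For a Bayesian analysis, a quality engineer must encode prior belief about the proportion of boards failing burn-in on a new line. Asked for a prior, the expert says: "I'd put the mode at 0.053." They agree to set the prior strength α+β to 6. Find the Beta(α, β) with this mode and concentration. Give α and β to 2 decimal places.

For α,β > 1 the Beta mode is (α−1)/(α+β−2). With α+β = 6, the mode is (α−1)/4.
Set (α−1)/4 = 0.053 → α = 1 + 0.053·4 = 1.21.
β = 6 − α = 4.79.

α = 1.21, β = 4.79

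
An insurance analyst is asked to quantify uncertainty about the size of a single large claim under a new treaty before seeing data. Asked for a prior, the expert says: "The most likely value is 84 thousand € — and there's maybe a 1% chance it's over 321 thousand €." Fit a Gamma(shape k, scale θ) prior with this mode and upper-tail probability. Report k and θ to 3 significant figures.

k ≈ 3.35, θ ≈ 35.7

Gamma(k,θ) with k>1 has mode (k−1)θ, so θ = 84/(k−1).
Need P(X < 321) = 0.99 with θ tied to k this way. Start at k = 2, θ = 84: P(X<321) ≈ 0.894.
Too low — raise k to concentrate. Iterating converges to k ≈ 3.35.
Then θ = 84/(3.35−1) ≈ 35.7.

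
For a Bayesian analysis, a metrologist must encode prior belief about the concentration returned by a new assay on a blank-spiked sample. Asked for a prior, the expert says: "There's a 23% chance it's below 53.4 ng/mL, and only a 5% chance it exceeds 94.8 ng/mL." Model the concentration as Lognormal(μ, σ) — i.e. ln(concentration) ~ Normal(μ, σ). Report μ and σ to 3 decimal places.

μ ≈ 4.156, σ ≈ 0.241

If T ~ Lognormal(μ,σ) then ln T ~ Normal(μ,σ), so the p-quantile of ln T is μ + z_p·σ.
ln(53.4) = 3.978 and ln(94.8) = 4.552; z_{0.23} = -0.7388, z_{0.95} = 1.645.
σ = (4.552 − 3.978)/(1.645 − (-0.7388)) = 0.241.
μ = 3.978 − (-0.7388)·0.241 = 4.156.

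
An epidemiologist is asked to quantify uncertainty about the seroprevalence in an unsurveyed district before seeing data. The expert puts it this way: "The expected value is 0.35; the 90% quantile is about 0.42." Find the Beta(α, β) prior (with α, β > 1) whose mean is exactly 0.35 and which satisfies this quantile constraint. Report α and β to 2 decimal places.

With mean 0.35 fixed, write α = 0.35s, β = 0.65s where s = α+β.
Need P(θ < 0.42) = 0.9 under Beta(0.35s, 0.65s). Normal approximation: (q−m)/√(m(1−m)/s) ≈ z_{0.9} = 1.28, so s ≈ 0.35·0.65·(1.28)²/(0.42−0.35)² = 76.3.
At s = 76.3: P(θ<0.42) ≈ 0.898. Adjusting to match 0.9 gives s ≈ 77.68.
So α = 0.35·77.68 ≈ 27.19, β = 0.65·77.68 ≈ 50.49.

α ≈ 27.19, β ≈ 50.49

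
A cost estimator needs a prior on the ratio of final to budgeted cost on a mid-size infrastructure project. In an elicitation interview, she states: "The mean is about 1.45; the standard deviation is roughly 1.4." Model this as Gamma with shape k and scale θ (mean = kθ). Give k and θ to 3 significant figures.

For Gamma(k, scale θ): mean = kθ, variance = kθ², so CV = 1/√k.
CV = SD/mean = 1.4/1.45 = 0.9655, hence k = 1/CV² = 1.07.
Then θ = mean/k = 1.45/1.07 = 1.35.

k ≈ 1.07, θ ≈ 1.35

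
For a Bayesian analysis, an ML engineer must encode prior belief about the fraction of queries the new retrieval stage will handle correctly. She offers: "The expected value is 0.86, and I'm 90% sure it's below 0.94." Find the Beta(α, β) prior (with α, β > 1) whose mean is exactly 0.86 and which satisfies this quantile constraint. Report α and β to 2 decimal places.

α ≈ 21.22, β ≈ 3.45

With mean 0.86 fixed, write α = 0.86s, β = 0.14s where s = α+β.
Need P(θ < 0.94) = 0.9 under Beta(0.86s, 0.14s). Normal approximation: (q−m)/√(m(1−m)/s) ≈ z_{0.9} = 1.28, so s ≈ 0.86·0.14·(1.28)²/(0.94−0.86)² = 30.9.
At s = 30.9: P(θ<0.94) ≈ 0.929. Adjusting to match 0.9 gives s ≈ 24.67.
So α = 0.86·24.67 ≈ 21.22, β = 0.14·24.67 ≈ 3.45.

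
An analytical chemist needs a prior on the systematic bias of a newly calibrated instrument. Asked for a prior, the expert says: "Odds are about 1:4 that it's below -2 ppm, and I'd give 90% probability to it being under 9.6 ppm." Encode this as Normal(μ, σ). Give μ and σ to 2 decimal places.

For Normal(μ,σ), the p-quantile is μ + z_p·σ. Here z_{0.2} = -0.8416, z_{0.9} = 1.282.
So -2 = μ − 0.8416σ and 9.6 = μ + 1.282σ.
Subtracting: σ = (9.6 − -2)/(1.282 − (-0.8416)) = 5.46.
Then μ = -2 − (-0.8416)·5.46 = 2.60.

μ = 2.60, σ = 5.46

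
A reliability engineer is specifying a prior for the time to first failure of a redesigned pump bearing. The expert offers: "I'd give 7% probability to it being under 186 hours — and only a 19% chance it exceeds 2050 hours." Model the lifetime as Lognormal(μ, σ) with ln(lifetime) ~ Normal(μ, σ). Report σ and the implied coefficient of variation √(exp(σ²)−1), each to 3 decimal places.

σ ≈ 1.020, CV ≈ 1.352

If T ~ Lognormal(μ,σ) then ln T ~ Normal(μ,σ), so the p-quantile of ln T is μ + z_p·σ.
ln(186) = 5.226 and ln(2050) = 7.626; z_{0.07} = -1.476, z_{0.81} = 0.8779.
σ = (7.626 − 5.226)/(0.8779 − (-1.476)) = 1.020.
μ = 5.226 − (-1.476)·1.020 = 6.730.
CV = √(exp(σ²)−1) = √(exp(1.0396)−1) = 1.352.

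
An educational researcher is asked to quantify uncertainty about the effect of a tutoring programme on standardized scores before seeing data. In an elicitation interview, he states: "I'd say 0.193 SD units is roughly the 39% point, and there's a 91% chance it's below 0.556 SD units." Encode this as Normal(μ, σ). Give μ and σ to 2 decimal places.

For Normal(μ,σ), the p-quantile is μ + z_p·σ. Here z_{0.39} = -0.2793, z_{0.91} = 1.341.
So 0.193 = μ − 0.2793σ and 0.556 = μ + 1.341σ.
Subtracting: σ = (0.556 − 0.193)/(1.341 − (-0.2793)) = 0.22.
Then μ = 0.193 − (-0.2793)·0.22 = 0.26.

μ = 0.26, σ = 0.22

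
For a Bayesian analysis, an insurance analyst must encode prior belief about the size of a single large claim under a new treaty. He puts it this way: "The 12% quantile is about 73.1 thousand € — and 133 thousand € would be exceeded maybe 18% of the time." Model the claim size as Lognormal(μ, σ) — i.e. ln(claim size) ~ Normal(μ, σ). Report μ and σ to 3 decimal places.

μ ≈ 4.628, σ ≈ 0.286

If T ~ Lognormal(μ,σ) then ln T ~ Normal(μ,σ), so the p-quantile of ln T is μ + z_p·σ.
ln(73.1) = 4.292 and ln(133) = 4.89; z_{0.12} = -1.175, z_{0.82} = 0.9154.
σ = (4.89 − 4.292)/(0.9154 − (-1.175)) = 0.286.
μ = 4.292 − (-1.175)·0.286 = 4.628.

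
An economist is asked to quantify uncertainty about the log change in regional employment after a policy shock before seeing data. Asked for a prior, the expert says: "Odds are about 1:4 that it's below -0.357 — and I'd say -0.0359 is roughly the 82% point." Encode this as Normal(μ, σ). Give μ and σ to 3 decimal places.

μ = -0.203, σ = 0.183

The p-quantile of Normal(μ,σ) is μ + z_p·σ, with z_{0.2} = -0.8416 and z_{0.82} = 0.9154.
Eliminate σ: μ = (z₂·x₁ − z₁·x₂)/(z₂ − z₁) = (0.9154·-0.357 − (-0.8416)·-0.0359)/1.757 = -0.203.
Then σ = (x₂ − x₁)/(z₂ − z₁) = (-0.0359 − -0.357)/1.757 = 0.183.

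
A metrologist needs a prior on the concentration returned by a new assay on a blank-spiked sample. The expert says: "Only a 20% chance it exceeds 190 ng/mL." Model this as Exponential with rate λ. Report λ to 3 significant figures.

P(T > 190.0) = e^(−λ·190.0) = 0.2, so λ = −ln(0.2)/190.0 = 0.00847.

λ ≈ 0.00847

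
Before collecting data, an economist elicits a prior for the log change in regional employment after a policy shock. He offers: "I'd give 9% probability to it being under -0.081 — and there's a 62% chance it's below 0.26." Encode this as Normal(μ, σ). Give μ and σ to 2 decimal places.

The p-quantile of Normal(μ,σ) is μ + z_p·σ, with z_{0.09} = -1.341 and z_{0.62} = 0.3055.
Eliminate σ: μ = (z₂·x₁ − z₁·x₂)/(z₂ − z₁) = (0.3055·-0.081 − (-1.341)·0.26)/1.646 = 0.20.
Then σ = (x₂ − x₁)/(z₂ − z₁) = (0.26 − -0.081)/1.646 = 0.21.

μ = 0.20, σ = 0.21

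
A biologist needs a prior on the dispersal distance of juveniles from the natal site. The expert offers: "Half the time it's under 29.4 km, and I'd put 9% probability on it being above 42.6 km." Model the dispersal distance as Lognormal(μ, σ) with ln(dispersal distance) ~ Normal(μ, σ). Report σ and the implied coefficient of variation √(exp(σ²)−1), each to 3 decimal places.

σ ≈ 0.277, CV ≈ 0.282

If T ~ Lognormal(μ,σ) then ln T ~ Normal(μ,σ), so the p-quantile of ln T is μ + z_p·σ.
ln(29.4) = 3.381 and ln(42.6) = 3.752; z_{0.5} = 0, z_{0.91} = 1.341.
σ = (3.752 − 3.381)/(1.341 − (0)) = 0.277.
μ = 3.381 − (0)·0.277 = 3.381.
CV = √(exp(σ²)−1) = √(exp(0.0765)−1) = 0.282.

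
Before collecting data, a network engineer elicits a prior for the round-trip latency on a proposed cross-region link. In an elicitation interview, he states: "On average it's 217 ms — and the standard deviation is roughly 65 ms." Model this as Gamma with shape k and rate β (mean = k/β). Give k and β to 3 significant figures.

For Gamma(k, rate β): mean = k/β, variance = k/β², so CV = 1/√k.
CV = SD/mean = 65/217 = 0.2995, hence k = 1/CV² = 11.1.
Then β = k/mean = 11.1/217 = 0.0514.

k ≈ 11.1, β ≈ 0.0514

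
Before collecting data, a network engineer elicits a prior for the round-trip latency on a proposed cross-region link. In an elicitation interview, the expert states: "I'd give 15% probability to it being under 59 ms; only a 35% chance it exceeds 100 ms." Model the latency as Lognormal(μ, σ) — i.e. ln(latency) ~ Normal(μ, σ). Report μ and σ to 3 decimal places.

μ ≈ 4.462, σ ≈ 0.371

If T ~ Lognormal(μ,σ) then ln T ~ Normal(μ,σ), so the p-quantile of ln T is μ + z_p·σ.
ln(59) = 4.078 and ln(100) = 4.605; z_{0.15} = -1.036, z_{0.65} = 0.3853.
σ = (4.605 − 4.078)/(0.3853 − (-1.036)) = 0.371.
μ = 4.078 − (-1.036)·0.371 = 4.462.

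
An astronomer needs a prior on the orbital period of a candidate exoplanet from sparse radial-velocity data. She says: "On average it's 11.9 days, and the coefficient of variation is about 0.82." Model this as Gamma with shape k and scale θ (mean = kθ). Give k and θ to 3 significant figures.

k ≈ 1.49, θ ≈ 8

For Gamma(k, scale θ): mean = kθ, variance = kθ², so CV = 1/√k.
CV = 0.82, hence k = 1/CV² = 1.49.
Then θ = mean/k = 11.9/1.49 = 8.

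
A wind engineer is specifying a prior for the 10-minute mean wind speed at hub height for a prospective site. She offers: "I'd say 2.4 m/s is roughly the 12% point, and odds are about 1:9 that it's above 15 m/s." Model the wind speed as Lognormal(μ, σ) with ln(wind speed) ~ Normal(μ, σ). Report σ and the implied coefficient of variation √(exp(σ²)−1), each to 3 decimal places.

If T ~ Lognormal(μ,σ) then ln T ~ Normal(μ,σ), so the p-quantile of ln T is μ + z_p·σ.
ln(2.4) = 0.8755 and ln(15) = 2.708; z_{0.12} = -1.175, z_{0.9} = 1.282.
σ = (2.708 − 0.8755)/(1.282 − (-1.175)) = 0.746.
μ = 0.8755 − (-1.175)·0.746 = 1.752.
CV = √(exp(σ²)−1) = √(exp(0.5565)−1) = 0.863.

σ ≈ 0.746, CV ≈ 0.863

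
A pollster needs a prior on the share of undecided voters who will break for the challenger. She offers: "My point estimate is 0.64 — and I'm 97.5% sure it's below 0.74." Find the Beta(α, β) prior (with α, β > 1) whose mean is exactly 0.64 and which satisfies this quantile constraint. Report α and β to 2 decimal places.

With mean 0.64 fixed, write α = 0.64s, β = 0.36s where s = α+β.
Need P(θ < 0.74) = 0.975 under Beta(0.64s, 0.36s). Normal approximation: (q−m)/√(m(1−m)/s) ≈ z_{0.975} = 1.96, so s ≈ 0.64·0.36·(1.96)²/(0.74−0.64)² = 88.5.
At s = 88.5: P(θ<0.74) ≈ 0.980. Adjusting to match 0.975 gives s ≈ 81.52.
So α = 0.64·81.52 ≈ 52.17, β = 0.36·81.52 ≈ 29.35.

α ≈ 52.17, β ≈ 29.35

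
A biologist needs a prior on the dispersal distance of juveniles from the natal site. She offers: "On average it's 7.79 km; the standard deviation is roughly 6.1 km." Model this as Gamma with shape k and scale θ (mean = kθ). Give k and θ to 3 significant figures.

k ≈ 1.63, θ ≈ 4.78

For Gamma(k, scale θ): mean = kθ, variance = kθ², so CV = 1/√k.
CV = SD/mean = 6.1/7.79 = 0.7831, hence k = 1/CV² = 1.63.
Then θ = mean/k = 7.79/1.63 = 4.78.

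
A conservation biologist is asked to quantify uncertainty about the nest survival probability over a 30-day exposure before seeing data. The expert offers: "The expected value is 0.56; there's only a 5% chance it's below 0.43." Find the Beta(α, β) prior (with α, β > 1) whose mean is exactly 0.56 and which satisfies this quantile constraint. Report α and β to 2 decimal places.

With mean 0.56 fixed, write α = 0.56s, β = 0.44s where s = α+β.
Need P(θ < 0.43) = 0.05 under Beta(0.56s, 0.44s). Normal approximation: (q−m)/√(m(1−m)/s) ≈ z_{0.05} = -1.64, so s ≈ 0.56·0.44·(-1.64)²/(0.43−0.56)² = 39.4.
At s = 39.4: P(θ<0.43) ≈ 0.050. Adjusting to match 0.05 gives s ≈ 39.64.
So α = 0.56·39.64 ≈ 22.20, β = 0.44·39.64 ≈ 17.44.

α ≈ 22.20, β ≈ 17.44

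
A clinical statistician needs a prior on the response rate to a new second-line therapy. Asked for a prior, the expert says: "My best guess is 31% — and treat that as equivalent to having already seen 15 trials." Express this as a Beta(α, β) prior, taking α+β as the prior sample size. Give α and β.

α = 4.65, β = 10.35

Under the effective-sample-size interpretation, Beta(α, β) has prior mean α/(α+β) and prior sample size α+β.
So α+β = 15 and α/(α+β) = 0.31, giving α = 0.31·15 = 4.65 and β = 15 − 4.65 = 10.35.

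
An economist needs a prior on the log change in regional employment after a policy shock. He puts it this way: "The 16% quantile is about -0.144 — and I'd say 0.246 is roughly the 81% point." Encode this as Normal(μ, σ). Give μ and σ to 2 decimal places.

For Normal(μ,σ), the p-quantile is μ + z_p·σ. Here z_{0.16} = -0.9945, z_{0.81} = 0.8779.
So -0.144 = μ − 0.9945σ and 0.246 = μ + 0.8779σ.
Subtracting: σ = (0.246 − -0.144)/(0.8779 − (-0.9945)) = 0.21.
Then μ = -0.144 − (-0.9945)·0.21 = 0.06.

μ = 0.06, σ = 0.21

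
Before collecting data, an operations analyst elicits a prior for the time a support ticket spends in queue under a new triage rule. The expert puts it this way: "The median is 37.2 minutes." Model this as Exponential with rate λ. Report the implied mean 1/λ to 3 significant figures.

mean ≈ 53.7 minutes

Exponential median = ln 2 / λ, so λ = ln 2 / 37.2 = 0.0186.
Mean = 1/λ = 53.7 minutes.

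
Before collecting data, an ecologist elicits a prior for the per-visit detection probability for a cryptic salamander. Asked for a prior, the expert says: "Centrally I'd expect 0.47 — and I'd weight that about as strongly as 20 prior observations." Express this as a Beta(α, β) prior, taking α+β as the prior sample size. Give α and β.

α = 9.4, β = 10.6

Under the effective-sample-size interpretation, Beta(α, β) has prior mean α/(α+β) and prior sample size α+β.
So α+β = 20 and α/(α+β) = 0.47, giving α = 0.47·20 = 9.4 and β = 20 − 9.4 = 10.6.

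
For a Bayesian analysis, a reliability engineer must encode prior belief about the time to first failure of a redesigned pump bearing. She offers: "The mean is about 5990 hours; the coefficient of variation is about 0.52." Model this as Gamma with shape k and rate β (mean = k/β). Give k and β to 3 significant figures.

For Gamma(k, rate β): mean = k/β, variance = k/β², so CV = 1/√k.
CV = 0.52, hence k = 1/CV² = 3.7.
Then β = k/mean = 3.7/5990 = 0.000617.

k ≈ 3.7, β ≈ 0.000617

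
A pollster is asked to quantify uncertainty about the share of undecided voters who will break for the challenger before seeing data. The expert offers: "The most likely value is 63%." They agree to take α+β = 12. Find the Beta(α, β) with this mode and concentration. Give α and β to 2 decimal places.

α = 7.30, β = 4.70

For α,β > 1 the Beta mode is (α−1)/(α+β−2). With α+β = 12, the mode is (α−1)/10.
Set (α−1)/10 = 0.63 → α = 1 + 0.63·10 = 7.30.
β = 12 − α = 4.70.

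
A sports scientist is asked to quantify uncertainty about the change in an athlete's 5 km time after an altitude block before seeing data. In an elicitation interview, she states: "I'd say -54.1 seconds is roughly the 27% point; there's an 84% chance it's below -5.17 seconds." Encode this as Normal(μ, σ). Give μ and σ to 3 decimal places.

For Normal(μ,σ), the p-quantile is μ + z_p·σ. Here z_{0.27} = -0.6128, z_{0.84} = 0.9945.
So -54.1 = μ − 0.6128σ and -5.17 = μ + 0.9945σ.
Subtracting: σ = (-5.17 − -54.1)/(0.9945 − (-0.6128)) = 30.443.
Then μ = -54.1 − (-0.6128)·30.443 = -35.444.

μ = -35.444, σ = 30.443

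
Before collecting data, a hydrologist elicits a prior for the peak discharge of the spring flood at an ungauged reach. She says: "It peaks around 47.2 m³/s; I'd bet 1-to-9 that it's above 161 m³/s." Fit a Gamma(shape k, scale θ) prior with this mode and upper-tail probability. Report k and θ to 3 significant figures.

k ≈ 2.25, θ ≈ 37.9

Gamma(k,θ) with k>1 has mode (k−1)θ, so θ = 47.2/(k−1).
Need P(X < 161) = 0.9 with θ tied to k this way. Start at k = 2, θ = 47.2: P(X<161) ≈ 0.854.
Too low — raise k to concentrate. Iterating converges to k ≈ 2.25.
Then θ = 47.2/(2.25−1) ≈ 37.9.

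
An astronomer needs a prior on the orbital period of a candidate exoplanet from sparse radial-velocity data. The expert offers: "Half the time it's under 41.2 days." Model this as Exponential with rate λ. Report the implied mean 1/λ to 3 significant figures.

Exponential median = ln 2 / λ, so λ = ln 2 / 41.2 = 0.0168.
Mean = 1/λ = 59.4 days.

mean ≈ 59.4 days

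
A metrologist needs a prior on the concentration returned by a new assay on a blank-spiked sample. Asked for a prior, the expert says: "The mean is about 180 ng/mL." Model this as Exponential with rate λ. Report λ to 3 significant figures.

λ ≈ 0.00556

Exponential mean = 1/λ, so λ = 1/180.0 = 0.00556.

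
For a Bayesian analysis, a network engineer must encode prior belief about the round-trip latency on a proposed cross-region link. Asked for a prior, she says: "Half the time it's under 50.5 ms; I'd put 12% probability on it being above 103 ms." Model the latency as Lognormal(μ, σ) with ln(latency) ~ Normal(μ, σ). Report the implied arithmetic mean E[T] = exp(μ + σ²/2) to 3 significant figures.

If T ~ Lognormal(μ,σ) then ln T ~ Normal(μ,σ), so the p-quantile of ln T is μ + z_p·σ.
ln(50.5) = 3.922 and ln(103) = 4.635; z_{0.5} = 0, z_{0.88} = 1.175.
σ = (4.635 − 3.922)/(1.175 − (0)) = 0.607.
μ = 3.922 − (0)·0.607 = 3.922.
E[T] = exp(μ + σ²/2) = exp(3.922 + 0.1840) = 60.7 ms.

E[T] ≈ 60.7 ms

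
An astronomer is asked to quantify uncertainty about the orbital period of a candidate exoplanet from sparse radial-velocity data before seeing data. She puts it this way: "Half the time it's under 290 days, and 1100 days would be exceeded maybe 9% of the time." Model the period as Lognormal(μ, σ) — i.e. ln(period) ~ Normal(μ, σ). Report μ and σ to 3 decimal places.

If T ~ Lognormal(μ,σ) then ln T ~ Normal(μ,σ), so the p-quantile of ln T is μ + z_p·σ.
ln(290) = 5.67 and ln(1100) = 7.003; z_{0.5} = 0, z_{0.91} = 1.341.
σ = (7.003 − 5.67)/(1.341 − (0)) = 0.994.
μ = 5.67 − (0)·0.994 = 5.670.

μ ≈ 5.670, σ ≈ 0.994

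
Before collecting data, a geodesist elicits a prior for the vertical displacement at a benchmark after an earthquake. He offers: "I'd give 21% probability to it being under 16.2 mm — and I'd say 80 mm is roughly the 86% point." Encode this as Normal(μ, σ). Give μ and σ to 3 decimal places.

μ = 43.469, σ = 33.815

The p-quantile of Normal(μ,σ) is μ + z_p·σ, with z_{0.21} = -0.8064 and z_{0.86} = 1.08.
Eliminate σ: μ = (z₂·x₁ − z₁·x₂)/(z₂ − z₁) = (1.08·16.2 − (-0.8064)·80)/1.887 = 43.469.
Then σ = (x₂ − x₁)/(z₂ − z₁) = (80 − 16.2)/1.887 = 33.815.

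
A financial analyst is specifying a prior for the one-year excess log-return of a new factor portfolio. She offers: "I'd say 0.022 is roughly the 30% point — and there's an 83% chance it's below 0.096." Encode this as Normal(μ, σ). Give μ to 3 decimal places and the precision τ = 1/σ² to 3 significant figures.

μ = 0.048, τ = 399

For Normal(μ,σ), the p-quantile is μ + z_p·σ. Here z_{0.3} = -0.5244, z_{0.83} = 0.9542.
So 0.022 = μ − 0.5244σ and 0.096 = μ + 0.9542σ.
Subtracting: σ = (0.096 − 0.022)/(0.9542 − (-0.5244)) = 0.050.
Then μ = 0.022 − (-0.5244)·0.050 = 0.048.
Precision τ = 1/σ² = 1/0.05005² = 399.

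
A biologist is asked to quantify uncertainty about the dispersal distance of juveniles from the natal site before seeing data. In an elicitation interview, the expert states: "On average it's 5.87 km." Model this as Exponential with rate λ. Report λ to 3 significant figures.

Exponential mean = 1/λ, so λ = 1/5.87 = 0.17.

λ ≈ 0.17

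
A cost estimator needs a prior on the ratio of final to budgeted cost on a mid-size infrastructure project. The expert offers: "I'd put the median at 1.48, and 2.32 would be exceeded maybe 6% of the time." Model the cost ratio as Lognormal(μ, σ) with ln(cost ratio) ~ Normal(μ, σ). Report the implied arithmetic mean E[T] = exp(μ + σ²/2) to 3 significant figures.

E[T] ≈ 1.54

If T ~ Lognormal(μ,σ) then ln T ~ Normal(μ,σ), so the p-quantile of ln T is μ + z_p·σ.
ln(1.48) = 0.392 and ln(2.32) = 0.8416; z_{0.5} = 0, z_{0.94} = 1.555.
σ = (0.8416 − 0.392)/(1.555 − (0)) = 0.289.
μ = 0.392 − (0)·0.289 = 0.392.
E[T] = exp(μ + σ²/2) = exp(0.392 + 0.0418) = 1.54.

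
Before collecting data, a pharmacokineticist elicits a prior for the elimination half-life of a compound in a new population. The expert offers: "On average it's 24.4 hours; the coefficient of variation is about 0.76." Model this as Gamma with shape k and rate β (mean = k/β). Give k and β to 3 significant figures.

For Gamma(k, rate β): mean = k/β, variance = k/β², so CV = 1/√k.
CV = 0.76, hence k = 1/CV² = 1.73.
Then β = k/mean = 1.73/24.4 = 0.071.

k ≈ 1.73, β ≈ 0.071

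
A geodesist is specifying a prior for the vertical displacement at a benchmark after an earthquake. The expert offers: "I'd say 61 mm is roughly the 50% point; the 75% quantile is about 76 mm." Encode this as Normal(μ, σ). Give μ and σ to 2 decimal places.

The p-quantile of Normal(μ,σ) is μ + z_p·σ, with z_{0.5} = 0 and z_{0.75} = 0.6745.
Eliminate σ: μ = (z₂·x₁ − z₁·x₂)/(z₂ − z₁) = (0.6745·61 − (0)·76)/0.6745 = 61.00.
Then σ = (x₂ − x₁)/(z₂ − z₁) = (76 − 61)/0.6745 = 22.24.

μ = 61.00, σ = 22.24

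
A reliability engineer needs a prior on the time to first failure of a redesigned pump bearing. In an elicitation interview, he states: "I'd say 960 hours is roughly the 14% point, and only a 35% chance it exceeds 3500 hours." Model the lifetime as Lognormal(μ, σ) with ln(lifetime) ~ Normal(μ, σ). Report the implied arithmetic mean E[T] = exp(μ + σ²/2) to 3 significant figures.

E[T] ≈ 3680 hours

If T ~ Lognormal(μ,σ) then ln T ~ Normal(μ,σ), so the p-quantile of ln T is μ + z_p·σ.
ln(960) = 6.867 and ln(3500) = 8.161; z_{0.14} = -1.08, z_{0.65} = 0.3853.
σ = (8.161 − 6.867)/(0.3853 − (-1.08)) = 0.883.
μ = 6.867 − (-1.08)·0.883 = 7.820.
E[T] = exp(μ + σ²/2) = exp(7.820 + 0.3895) = 3680 hours.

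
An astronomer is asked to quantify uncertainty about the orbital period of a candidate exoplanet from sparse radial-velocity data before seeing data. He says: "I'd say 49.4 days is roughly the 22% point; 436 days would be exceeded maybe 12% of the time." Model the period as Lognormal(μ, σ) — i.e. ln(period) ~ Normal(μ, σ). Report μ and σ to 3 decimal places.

μ ≈ 4.764, σ ≈ 1.118

If T ~ Lognormal(μ,σ) then ln T ~ Normal(μ,σ), so the p-quantile of ln T is μ + z_p·σ.
ln(49.4) = 3.9 and ln(436) = 6.078; z_{0.22} = -0.7722, z_{0.88} = 1.175.
σ = (6.078 − 3.9)/(1.175 − (-0.7722)) = 1.118.
μ = 3.9 − (-0.7722)·1.118 = 4.764.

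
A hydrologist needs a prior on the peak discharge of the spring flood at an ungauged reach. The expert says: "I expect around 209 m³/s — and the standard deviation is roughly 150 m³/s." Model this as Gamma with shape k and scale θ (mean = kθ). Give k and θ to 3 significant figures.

For Gamma(k, scale θ): mean = kθ, variance = kθ², so CV = 1/√k.
CV = SD/mean = 150/209 = 0.7177, hence k = 1/CV² = 1.94.
Then θ = mean/k = 209/1.94 = 108.

k ≈ 1.94, θ ≈ 108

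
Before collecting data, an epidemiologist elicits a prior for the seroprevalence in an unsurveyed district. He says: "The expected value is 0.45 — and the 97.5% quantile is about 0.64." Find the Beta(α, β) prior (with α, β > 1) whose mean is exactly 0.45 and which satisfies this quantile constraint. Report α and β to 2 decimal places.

With mean 0.45 fixed, write α = 0.45s, β = 0.55s where s = α+β.
Need P(θ < 0.64) = 0.975 under Beta(0.45s, 0.55s). Normal approximation: (q−m)/√(m(1−m)/s) ≈ z_{0.975} = 1.96, so s ≈ 0.45·0.55·(1.96)²/(0.64−0.45)² = 26.3.
At s = 26.3: P(θ<0.64) ≈ 0.976. Adjusting to match 0.975 gives s ≈ 25.89.
So α = 0.45·25.89 ≈ 11.65, β = 0.55·25.89 ≈ 14.24.

α ≈ 11.65, β ≈ 14.24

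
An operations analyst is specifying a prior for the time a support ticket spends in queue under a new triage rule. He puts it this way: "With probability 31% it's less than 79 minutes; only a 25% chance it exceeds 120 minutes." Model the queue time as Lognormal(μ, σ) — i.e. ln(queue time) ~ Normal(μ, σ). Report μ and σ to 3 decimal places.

μ ≈ 4.547, σ ≈ 0.357

If T ~ Lognormal(μ,σ) then ln T ~ Normal(μ,σ), so the p-quantile of ln T is μ + z_p·σ.
ln(79) = 4.369 and ln(120) = 4.787; z_{0.31} = -0.4959, z_{0.75} = 0.6745.
σ = (4.787 − 4.369)/(0.6745 − (-0.4959)) = 0.357.
μ = 4.369 − (-0.4959)·0.357 = 4.547.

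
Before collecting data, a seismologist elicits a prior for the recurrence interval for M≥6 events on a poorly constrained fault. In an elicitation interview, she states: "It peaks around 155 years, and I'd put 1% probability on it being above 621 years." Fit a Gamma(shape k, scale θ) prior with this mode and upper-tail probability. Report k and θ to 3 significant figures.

k ≈ 3.17, θ ≈ 71.5

Gamma(k,θ) with k>1 has mode (k−1)θ, so θ = 155/(k−1).
Need P(X < 621) = 0.99 with θ tied to k this way. Start at k = 2, θ = 155: P(X<621) ≈ 0.909.
Too low — raise k to concentrate. Iterating converges to k ≈ 3.17.
Then θ = 155/(3.17−1) ≈ 71.5.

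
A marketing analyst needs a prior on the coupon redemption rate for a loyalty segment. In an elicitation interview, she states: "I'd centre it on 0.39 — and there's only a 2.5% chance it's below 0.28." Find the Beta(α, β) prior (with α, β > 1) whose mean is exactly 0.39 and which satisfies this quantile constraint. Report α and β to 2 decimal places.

With mean 0.39 fixed, write α = 0.39s, β = 0.61s where s = α+β.
Need P(θ < 0.28) = 0.025 under Beta(0.39s, 0.61s). Normal approximation: (q−m)/√(m(1−m)/s) ≈ z_{0.025} = -1.96, so s ≈ 0.39·0.61·(-1.96)²/(0.28−0.39)² = 75.5.
At s = 75.5: P(θ<0.28) ≈ 0.021. Adjusting to match 0.025 gives s ≈ 70.13.
So α = 0.39·70.13 ≈ 27.35, β = 0.61·70.13 ≈ 42.78.

α ≈ 27.35, β ≈ 42.78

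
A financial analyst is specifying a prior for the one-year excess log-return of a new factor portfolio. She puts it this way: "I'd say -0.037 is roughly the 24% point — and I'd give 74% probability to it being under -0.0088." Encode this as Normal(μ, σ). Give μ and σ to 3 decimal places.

μ = -0.022, σ = 0.021

For Normal(μ,σ), the p-quantile is μ + z_p·σ. Here z_{0.24} = -0.7063, z_{0.74} = 0.6433.
So -0.037 = μ − 0.7063σ and -0.0088 = μ + 0.6433σ.
Subtracting: σ = (-0.0088 − -0.037)/(0.6433 − (-0.7063)) = 0.021.
Then μ = -0.037 − (-0.7063)·0.021 = -0.022.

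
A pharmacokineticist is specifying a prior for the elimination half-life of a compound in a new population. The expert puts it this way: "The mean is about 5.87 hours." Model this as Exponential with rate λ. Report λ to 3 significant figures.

λ ≈ 0.17

Exponential mean = 1/λ, so λ = 1/5.87 = 0.17.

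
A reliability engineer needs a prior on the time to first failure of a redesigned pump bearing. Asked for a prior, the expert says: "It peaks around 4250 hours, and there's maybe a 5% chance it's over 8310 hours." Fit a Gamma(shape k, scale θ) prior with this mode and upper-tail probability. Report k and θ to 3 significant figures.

k ≈ 7.17, θ ≈ 689

Gamma(k,θ) with k>1 has mode (k−1)θ, so θ = 4250/(k−1).
Need P(X < 8310) = 0.95 with θ tied to k this way. Start at k = 2, θ = 4250: P(X<8310) ≈ 0.582.
Too low — raise k to concentrate. Iterating converges to k ≈ 7.17.
Then θ = 4250/(7.17−1) ≈ 689.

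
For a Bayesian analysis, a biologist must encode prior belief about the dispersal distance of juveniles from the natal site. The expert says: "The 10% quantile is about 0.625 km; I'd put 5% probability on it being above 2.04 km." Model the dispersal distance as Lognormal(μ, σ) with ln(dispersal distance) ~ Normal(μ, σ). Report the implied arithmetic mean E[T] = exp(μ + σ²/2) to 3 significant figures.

If T ~ Lognormal(μ,σ) then ln T ~ Normal(μ,σ), so the p-quantile of ln T is μ + z_p·σ.
ln(0.625) = -0.47 and ln(2.04) = 0.7129; z_{0.1} = -1.282, z_{0.95} = 1.645.
σ = (0.7129 − -0.47)/(1.645 − (-1.282)) = 0.404.
μ = -0.47 − (-1.282)·0.404 = 0.048.
E[T] = exp(μ + σ²/2) = exp(0.048 + 0.0817) = 1.14 km.

E[T] ≈ 1.14 km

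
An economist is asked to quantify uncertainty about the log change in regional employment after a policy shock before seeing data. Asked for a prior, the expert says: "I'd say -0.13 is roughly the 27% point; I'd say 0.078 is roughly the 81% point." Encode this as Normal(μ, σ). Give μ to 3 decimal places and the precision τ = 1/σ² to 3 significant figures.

The p-quantile of Normal(μ,σ) is μ + z_p·σ, with z_{0.27} = -0.6128 and z_{0.81} = 0.8779.
Eliminate σ: μ = (z₂·x₁ − z₁·x₂)/(z₂ − z₁) = (0.8779·-0.13 − (-0.6128)·0.078)/1.491 = -0.044.
Then σ = (x₂ − x₁)/(z₂ − z₁) = (0.078 − -0.13)/1.491 = 0.140.
Precision τ = 1/σ² = 1/0.1395² = 51.4.

μ = -0.044, τ = 51.4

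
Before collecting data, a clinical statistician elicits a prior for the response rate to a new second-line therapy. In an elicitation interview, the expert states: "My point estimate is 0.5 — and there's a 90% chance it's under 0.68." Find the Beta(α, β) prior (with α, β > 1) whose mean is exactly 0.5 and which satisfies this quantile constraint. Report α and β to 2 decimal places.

With mean 0.5 fixed, write α = 0.5s, β = 0.5s where s = α+β.
Need P(θ < 0.68) = 0.9 under Beta(0.5s, 0.5s). Normal approximation: (q−m)/√(m(1−m)/s) ≈ z_{0.9} = 1.28, so s ≈ 0.5·0.5·(1.28)²/(0.68−0.5)² = 12.7.
At s = 12.7: P(θ<0.68) ≈ 0.903. Adjusting to match 0.9 gives s ≈ 12.32.
So α = 0.5·12.32 ≈ 6.16, β = 0.5·12.32 ≈ 6.16.

α ≈ 6.16, β ≈ 6.16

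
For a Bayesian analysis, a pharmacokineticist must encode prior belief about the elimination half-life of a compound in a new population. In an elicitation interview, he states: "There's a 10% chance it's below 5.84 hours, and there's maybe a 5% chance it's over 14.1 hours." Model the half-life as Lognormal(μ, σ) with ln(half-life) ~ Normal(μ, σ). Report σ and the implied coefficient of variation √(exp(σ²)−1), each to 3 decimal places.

If T ~ Lognormal(μ,σ) then ln T ~ Normal(μ,σ), so the p-quantile of ln T is μ + z_p·σ.
ln(5.84) = 1.765 and ln(14.1) = 2.646; z_{0.1} = -1.282, z_{0.95} = 1.645.
σ = (2.646 − 1.765)/(1.645 − (-1.282)) = 0.301.
μ = 1.765 − (-1.282)·0.301 = 2.151.
CV = √(exp(σ²)−1) = √(exp(0.0907)−1) = 0.308.

σ ≈ 0.301, CV ≈ 0.308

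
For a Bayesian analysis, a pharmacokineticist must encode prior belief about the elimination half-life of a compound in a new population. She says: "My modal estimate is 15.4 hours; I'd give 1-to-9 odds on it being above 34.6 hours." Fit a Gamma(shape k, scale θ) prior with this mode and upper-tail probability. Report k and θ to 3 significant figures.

k ≈ 3.93, θ ≈ 5.25

Gamma(k,θ) with k>1 has mode (k−1)θ, so θ = 15.4/(k−1).
Need P(X < 34.6) = 0.9 with θ tied to k this way. Start at k = 2, θ = 15.4: P(X<34.6) ≈ 0.657.
Too low — raise k to concentrate. Iterating converges to k ≈ 3.93.
Then θ = 15.4/(3.93−1) ≈ 5.25.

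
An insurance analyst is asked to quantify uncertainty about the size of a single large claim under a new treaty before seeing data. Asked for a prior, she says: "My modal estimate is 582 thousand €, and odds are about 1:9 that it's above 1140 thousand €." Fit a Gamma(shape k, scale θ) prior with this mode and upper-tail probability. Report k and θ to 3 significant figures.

k ≈ 5.24, θ ≈ 137

Gamma(k,θ) with k>1 has mode (k−1)θ, so θ = 582/(k−1).
Need P(X < 1140) = 0.9 with θ tied to k this way. Start at k = 2, θ = 582: P(X<1140) ≈ 0.583.
Too low — raise k to concentrate. Iterating converges to k ≈ 5.24.
Then θ = 582/(5.24−1) ≈ 137.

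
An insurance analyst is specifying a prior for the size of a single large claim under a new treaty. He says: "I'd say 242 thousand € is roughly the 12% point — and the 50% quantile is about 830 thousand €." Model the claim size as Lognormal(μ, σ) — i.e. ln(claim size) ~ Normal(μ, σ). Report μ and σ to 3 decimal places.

If T ~ Lognormal(μ,σ) then ln T ~ Normal(μ,σ), so the p-quantile of ln T is μ + z_p·σ.
ln(242) = 5.489 and ln(830) = 6.721; z_{0.12} = -1.175, z_{0.5} = 0.
σ = (6.721 − 5.489)/(0 − (-1.175)) = 1.049.
μ = 5.489 − (-1.175)·1.049 = 6.721.

μ ≈ 6.721, σ ≈ 1.049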